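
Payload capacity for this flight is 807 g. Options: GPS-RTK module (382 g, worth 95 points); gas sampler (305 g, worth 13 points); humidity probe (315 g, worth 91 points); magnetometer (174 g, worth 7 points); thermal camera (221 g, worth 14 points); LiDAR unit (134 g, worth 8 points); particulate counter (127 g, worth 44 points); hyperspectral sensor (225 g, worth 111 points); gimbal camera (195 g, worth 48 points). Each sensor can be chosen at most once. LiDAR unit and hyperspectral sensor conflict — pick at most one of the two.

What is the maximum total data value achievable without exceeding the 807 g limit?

254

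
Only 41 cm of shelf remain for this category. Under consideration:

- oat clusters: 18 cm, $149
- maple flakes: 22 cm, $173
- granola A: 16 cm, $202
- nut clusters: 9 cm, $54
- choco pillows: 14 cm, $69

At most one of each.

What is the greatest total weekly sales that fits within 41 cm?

375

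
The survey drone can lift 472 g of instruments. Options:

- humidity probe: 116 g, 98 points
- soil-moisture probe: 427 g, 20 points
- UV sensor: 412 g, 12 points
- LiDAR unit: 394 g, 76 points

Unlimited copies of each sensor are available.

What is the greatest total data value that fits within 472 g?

392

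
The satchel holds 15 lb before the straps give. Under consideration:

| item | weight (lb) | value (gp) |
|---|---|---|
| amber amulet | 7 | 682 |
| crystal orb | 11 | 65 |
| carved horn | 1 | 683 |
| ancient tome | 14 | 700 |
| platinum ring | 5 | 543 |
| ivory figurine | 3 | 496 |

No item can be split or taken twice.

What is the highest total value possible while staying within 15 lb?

Ranking by ratio (value/lb): carved horn 683.00, ivory figurine 165.33, platinum ring 108.60, amber amulet 97.43.
The ratio heuristic lands on carved horn + platinum ring + ivory figurine (1722) but leaves 6 lb idle.
Replace ivory figurine with amber amulet: the trade gains 186 net, giving 1908 at 13 lb.
That's the maximum — no swap from here does better than 1908.

1908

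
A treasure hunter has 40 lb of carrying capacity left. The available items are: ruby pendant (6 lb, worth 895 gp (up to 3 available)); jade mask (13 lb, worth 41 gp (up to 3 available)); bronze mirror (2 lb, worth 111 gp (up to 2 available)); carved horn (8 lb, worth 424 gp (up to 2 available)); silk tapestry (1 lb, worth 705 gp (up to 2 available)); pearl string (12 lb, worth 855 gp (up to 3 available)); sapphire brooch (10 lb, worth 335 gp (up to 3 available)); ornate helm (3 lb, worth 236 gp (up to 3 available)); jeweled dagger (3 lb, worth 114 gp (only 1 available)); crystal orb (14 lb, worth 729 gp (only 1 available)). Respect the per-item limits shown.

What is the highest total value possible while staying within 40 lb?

5533

Taking the top-ratio items first gives 3×ruby pendant + 2×bronze mirror + 2×silk tapestry + 3×ornate helm + jeweled dagger for 5139 (36 lb).
Replace bronze mirror and ornate helm and jeweled dagger with pearl string: the trade gains 394 net, giving 5533 at 40 lb.
That's the maximum — no swap from here does better than 5533.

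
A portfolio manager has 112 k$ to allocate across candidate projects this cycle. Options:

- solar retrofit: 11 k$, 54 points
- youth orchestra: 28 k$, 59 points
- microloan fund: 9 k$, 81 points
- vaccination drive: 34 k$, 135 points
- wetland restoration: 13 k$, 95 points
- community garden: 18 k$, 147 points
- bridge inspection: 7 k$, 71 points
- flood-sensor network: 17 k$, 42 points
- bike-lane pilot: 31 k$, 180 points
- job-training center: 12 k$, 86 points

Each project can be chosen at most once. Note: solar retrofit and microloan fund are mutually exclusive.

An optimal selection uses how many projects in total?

6

Optimal total is 709.
One optimal bundle: microloan fund + vaccination drive + wetland restoration + community garden + bridge inspection + bike-lane pilot (112 k$).
Any selection reaching 709 contains exactly 6 projects.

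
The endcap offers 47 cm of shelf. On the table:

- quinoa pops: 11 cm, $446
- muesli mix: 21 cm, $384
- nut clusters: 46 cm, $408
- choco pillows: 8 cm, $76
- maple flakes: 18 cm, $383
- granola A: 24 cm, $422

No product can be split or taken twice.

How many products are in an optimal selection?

3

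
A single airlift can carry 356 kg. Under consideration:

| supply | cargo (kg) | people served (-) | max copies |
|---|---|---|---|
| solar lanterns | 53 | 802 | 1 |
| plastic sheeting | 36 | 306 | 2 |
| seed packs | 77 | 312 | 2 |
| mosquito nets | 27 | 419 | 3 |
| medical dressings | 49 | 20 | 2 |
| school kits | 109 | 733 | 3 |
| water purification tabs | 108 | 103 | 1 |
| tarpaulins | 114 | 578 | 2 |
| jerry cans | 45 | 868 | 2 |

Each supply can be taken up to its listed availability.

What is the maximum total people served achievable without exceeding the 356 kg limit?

4528

Ranking by ratio (people served/kg): jerry cans 19.29, mosquito nets 15.52, solar lanterns 15.13.
A density-first pass picks solar lanterns + 2×plastic sheeting + 3×mosquito nets + medical dressings + 2×jerry cans — 4427 at 345 kg.
Dropping 2×plastic sheeting and medical dressings frees 121 kg; slotting in school kits (109 kg) lifts the total to 4528 at 333 kg.
No other feasible combination exceeds 4528.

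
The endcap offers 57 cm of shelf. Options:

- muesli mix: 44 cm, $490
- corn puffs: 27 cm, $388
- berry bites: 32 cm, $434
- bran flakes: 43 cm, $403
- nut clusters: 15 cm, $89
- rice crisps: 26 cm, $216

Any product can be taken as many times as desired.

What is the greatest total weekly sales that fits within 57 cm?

Density check — corn puffs 14.37, berry bites 13.56, muesli mix 11.14 are the best per cm.
The ratio ordering already packs tightly: 2×corn puffs, 54 cm, 776.
No other feasible combination exceeds 776.

776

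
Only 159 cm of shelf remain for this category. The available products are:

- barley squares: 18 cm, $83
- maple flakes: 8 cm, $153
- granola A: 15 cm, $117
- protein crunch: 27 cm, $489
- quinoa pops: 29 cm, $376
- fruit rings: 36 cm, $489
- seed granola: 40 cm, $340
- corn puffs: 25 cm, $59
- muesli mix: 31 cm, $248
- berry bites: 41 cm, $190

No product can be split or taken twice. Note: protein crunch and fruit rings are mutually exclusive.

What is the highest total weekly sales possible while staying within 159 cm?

Best packing: maple flakes + granola A + protein crunch + quinoa pops + seed granola + muesli mix — 150 cm, 1723 total.

1723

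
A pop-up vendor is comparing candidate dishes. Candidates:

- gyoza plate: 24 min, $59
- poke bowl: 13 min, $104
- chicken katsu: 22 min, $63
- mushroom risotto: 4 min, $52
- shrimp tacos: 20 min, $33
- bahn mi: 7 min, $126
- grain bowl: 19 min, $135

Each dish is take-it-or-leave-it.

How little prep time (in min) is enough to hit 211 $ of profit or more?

20

Look for the lowest-prep combination reaching 211.
Taking poke bowl + bahn mi gives 230 (≥ 211) for 20 min.
Any bundle with less than 20 min falls short of 211.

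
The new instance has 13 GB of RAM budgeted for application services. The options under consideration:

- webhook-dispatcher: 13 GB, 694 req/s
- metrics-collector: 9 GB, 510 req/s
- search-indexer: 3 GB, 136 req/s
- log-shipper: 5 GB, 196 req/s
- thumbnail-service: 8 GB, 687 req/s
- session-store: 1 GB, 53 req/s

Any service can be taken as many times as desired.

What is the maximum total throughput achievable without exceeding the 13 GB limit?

952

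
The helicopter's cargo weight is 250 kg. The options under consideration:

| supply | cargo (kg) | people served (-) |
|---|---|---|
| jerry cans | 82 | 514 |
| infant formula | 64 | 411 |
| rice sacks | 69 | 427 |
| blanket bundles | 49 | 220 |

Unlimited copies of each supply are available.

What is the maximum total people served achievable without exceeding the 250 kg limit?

1542

Greedy by ratio would take 3×infant formula + blanket bundles: 241 kg used, total 1453.
The 241 kg tied up in 3×infant formula and blanket bundles is better spent on 3×jerry cans — total rises to 1542 (246 kg).
No other feasible combination exceeds 1542.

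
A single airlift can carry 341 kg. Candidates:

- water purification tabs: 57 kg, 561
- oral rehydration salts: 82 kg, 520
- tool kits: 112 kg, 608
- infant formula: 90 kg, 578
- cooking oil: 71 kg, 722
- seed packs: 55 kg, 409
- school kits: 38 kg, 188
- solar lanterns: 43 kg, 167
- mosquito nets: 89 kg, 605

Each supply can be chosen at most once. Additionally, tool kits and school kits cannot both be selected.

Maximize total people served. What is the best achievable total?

Density check — cooking oil 10.17, water purification tabs 9.84, seed packs 7.44, mosquito nets 6.80 are the best per kg.
Taking the top-ratio supplies first gives water purification tabs + cooking oil + seed packs + school kits + mosquito nets for 2485 (310 kg).
The 55 kg tied up in seed packs is better spent on oral rehydration salts — total rises to 2596 (337 kg).

2596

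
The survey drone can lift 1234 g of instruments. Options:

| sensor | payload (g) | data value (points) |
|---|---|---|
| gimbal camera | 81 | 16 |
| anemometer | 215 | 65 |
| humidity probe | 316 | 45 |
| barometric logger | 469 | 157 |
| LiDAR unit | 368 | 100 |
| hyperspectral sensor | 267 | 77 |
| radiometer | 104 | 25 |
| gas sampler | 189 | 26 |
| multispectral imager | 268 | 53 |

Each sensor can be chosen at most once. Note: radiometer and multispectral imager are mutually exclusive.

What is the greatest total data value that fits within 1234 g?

359

Filling by ratio: gimbal camera + anemometer + barometric logger + hyperspectral sensor + radiometer for 340, with 98 g left unused.
The 296 g tied up in gimbal camera and anemometer is better spent on LiDAR unit — total rises to 359 (1208 g).
The closest alternative, anemometer + barometric logger + hyperspectral sensor + multispectral imager, reaches only 352.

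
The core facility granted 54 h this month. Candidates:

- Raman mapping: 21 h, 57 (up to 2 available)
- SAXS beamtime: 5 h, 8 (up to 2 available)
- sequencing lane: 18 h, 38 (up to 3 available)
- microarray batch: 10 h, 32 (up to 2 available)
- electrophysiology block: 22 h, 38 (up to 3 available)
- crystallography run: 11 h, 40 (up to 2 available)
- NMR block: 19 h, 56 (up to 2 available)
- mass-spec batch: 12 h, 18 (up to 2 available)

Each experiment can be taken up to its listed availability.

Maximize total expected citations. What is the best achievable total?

169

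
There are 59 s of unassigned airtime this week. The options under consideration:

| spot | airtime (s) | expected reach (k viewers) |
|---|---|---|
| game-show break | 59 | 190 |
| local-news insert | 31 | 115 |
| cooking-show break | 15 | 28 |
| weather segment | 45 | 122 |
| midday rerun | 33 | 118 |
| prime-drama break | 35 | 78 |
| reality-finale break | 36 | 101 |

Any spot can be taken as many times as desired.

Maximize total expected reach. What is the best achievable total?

190

Ranking by ratio (expected reach/s): local-news insert 3.71, midday rerun 3.58, game-show break 3.22.
Taking the top-ratio spots first gives local-news insert + cooking-show break for 143 (46 s).
Dropping local-news insert and cooking-show break frees 46 s; slotting in game-show break (59 s) lifts the total to 190 at 59 s.
No other feasible combination exceeds 190.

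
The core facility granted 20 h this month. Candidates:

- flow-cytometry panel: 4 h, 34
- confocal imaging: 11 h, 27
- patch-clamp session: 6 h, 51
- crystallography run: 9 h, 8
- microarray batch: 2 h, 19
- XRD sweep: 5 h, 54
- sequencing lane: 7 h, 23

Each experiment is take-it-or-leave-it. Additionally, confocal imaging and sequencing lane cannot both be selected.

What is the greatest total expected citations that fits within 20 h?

158

Density check — XRD sweep 10.80, microarray batch 9.50, flow-cytometry panel 8.50, patch-clamp session 8.50 are the best per h.
Flow-cytometry panel + patch-clamp session + microarray batch + XRD sweep uses 17 of the 20 h and totals 158.
Next best is patch-clamp session + microarray batch + XRD sweep + sequencing lane at 147 (20 h) — short by 11.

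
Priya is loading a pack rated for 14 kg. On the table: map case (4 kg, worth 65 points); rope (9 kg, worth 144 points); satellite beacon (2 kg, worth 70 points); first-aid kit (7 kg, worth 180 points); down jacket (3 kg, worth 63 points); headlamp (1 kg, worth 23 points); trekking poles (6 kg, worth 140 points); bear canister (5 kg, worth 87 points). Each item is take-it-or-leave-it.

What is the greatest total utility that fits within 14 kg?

Greedy by ratio would take satellite beacon + first-aid kit + down jacket + headlamp: 13 kg used, total 336.
Dropping satellite beacon and down jacket frees 5 kg; slotting in trekking poles (6 kg) lifts the total to 343 at 14 kg.

343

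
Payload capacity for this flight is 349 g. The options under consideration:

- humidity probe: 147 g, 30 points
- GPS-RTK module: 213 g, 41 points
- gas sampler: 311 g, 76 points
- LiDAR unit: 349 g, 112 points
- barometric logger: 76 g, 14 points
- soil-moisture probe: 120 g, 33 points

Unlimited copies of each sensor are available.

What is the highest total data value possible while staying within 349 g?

112

LiDAR unit uses 349 of the 349 g and totals 112.
No other feasible combination exceeds 112.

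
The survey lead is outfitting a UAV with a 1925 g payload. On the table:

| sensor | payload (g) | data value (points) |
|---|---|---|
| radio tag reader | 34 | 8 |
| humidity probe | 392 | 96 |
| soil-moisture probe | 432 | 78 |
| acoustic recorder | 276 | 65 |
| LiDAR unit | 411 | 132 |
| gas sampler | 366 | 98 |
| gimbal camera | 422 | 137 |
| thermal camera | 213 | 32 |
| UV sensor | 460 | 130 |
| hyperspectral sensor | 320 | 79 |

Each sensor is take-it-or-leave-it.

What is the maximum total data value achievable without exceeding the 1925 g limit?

Greedy by ratio would take radio tag reader + LiDAR unit + gas sampler + gimbal camera + thermal camera + UV sensor: 1906 g used, total 537.
Dropping gas sampler and thermal camera frees 579 g; slotting in acoustic recorder + hyperspectral sensor (596 g) lifts the total to 551 at 1923 g.

551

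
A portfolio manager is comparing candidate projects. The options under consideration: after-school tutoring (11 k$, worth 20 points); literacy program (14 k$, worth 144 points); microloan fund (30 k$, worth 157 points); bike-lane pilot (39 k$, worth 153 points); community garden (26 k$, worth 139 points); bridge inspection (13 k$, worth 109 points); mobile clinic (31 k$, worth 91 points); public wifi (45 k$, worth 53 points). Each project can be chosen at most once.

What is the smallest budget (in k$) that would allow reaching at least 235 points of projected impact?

27

Minimise k$ subject to total projected impact ≥ 235.
literacy program + bridge inspection reaches 253 using 27 k$.
No combination under 27 k$ hits 235.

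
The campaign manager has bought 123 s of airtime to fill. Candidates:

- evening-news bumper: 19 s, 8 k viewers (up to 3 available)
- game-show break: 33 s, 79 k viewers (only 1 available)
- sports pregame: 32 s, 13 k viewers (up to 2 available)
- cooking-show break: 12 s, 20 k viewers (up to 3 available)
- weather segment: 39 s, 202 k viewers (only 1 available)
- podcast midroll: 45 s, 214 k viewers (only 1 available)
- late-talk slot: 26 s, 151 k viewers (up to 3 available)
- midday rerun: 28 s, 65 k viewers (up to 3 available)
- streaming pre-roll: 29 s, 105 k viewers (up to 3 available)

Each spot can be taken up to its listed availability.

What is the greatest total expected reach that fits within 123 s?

Filling by ratio: weather segment + 3×late-talk slot for 655, with 6 s left unused.
Dropping weather segment frees 39 s; slotting in podcast midroll (45 s) lifts the total to 667 at 123 s.

667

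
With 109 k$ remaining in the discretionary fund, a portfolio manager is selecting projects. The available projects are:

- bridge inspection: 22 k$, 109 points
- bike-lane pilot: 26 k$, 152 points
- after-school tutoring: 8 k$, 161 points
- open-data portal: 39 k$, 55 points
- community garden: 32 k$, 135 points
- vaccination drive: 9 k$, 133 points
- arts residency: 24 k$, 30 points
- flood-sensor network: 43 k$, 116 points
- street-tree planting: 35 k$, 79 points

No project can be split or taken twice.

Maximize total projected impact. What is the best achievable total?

The ratio ordering already packs tightly: bridge inspection + bike-lane pilot + after-school tutoring + community garden + vaccination drive, 97 k$, 690.
The spare 12 k$ is too small for any remaining project, and no exchange beats 690.

690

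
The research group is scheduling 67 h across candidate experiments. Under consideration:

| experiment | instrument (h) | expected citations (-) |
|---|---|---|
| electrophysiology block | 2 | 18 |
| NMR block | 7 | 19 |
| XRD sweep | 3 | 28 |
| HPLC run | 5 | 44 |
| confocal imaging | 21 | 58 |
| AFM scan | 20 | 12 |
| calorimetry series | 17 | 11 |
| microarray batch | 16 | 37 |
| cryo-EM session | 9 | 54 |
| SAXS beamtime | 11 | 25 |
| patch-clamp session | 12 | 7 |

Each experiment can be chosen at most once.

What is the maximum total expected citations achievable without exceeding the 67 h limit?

264

Density check — XRD sweep 9.33, electrophysiology block 9.00, HPLC run 8.80 are the best per h.
Greedy by ratio would take electrophysiology block + NMR block + XRD sweep + HPLC run + confocal imaging + microarray batch + cryo-EM session: 63 h used, total 258.
Dropping NMR block frees 7 h; slotting in SAXS beamtime (11 h) lifts the total to 264 at 67 h.
Nothing else within 67 h beats 264.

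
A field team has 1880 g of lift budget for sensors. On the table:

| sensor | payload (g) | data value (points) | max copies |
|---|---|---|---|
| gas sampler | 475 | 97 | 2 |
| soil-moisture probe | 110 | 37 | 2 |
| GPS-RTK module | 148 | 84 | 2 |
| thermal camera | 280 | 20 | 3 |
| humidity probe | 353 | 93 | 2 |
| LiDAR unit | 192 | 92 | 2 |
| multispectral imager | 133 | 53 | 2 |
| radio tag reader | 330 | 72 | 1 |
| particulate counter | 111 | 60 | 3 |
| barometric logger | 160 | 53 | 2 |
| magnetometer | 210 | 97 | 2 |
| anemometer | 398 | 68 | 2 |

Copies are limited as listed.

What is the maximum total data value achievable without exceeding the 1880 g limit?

A density-first pass picks soil-moisture probe + 2×GPS-RTK module + 2×LiDAR unit + 2×multispectral imager + 3×particulate counter + 2×magnetometer — 869 at 1809 g.
The 110 g tied up in soil-moisture probe is better spent on barometric logger — total rises to 885 (1859 g).

885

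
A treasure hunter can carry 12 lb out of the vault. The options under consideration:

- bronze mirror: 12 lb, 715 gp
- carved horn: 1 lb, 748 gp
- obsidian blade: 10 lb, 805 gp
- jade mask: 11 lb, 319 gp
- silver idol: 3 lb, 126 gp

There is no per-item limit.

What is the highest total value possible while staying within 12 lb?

8976

Ranking by ratio (value/lb): carved horn 748.00, obsidian blade 80.50, bronze mirror 59.58.
The ratio ordering already packs tightly: 12×carved horn, 12 lb, 8976.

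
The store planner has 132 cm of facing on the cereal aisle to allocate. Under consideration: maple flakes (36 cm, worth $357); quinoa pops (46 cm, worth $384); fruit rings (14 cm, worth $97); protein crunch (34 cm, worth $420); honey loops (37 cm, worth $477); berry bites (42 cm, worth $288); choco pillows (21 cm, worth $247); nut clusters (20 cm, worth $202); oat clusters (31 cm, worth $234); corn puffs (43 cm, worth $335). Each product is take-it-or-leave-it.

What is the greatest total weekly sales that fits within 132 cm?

1501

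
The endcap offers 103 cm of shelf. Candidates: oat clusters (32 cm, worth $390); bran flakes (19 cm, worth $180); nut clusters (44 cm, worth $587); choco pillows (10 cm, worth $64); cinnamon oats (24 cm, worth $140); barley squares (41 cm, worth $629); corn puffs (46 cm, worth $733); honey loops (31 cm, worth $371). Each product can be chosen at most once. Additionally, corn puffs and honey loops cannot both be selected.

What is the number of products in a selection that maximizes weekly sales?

3

Optimal total is 1426.
For example choco pillows + barley squares + corn puffs achieves it, using 97 cm.
Every optimal selection uses 3 products.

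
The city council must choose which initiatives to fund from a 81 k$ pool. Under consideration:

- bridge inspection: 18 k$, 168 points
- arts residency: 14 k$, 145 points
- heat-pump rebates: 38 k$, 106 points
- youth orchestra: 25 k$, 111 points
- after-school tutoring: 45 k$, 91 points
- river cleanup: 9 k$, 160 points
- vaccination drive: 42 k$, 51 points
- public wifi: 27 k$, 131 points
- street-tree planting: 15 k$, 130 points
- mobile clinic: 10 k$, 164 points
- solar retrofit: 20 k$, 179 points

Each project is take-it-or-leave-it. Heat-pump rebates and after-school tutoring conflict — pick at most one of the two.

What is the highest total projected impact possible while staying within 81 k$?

816

Density check — river cleanup 17.78, mobile clinic 16.40, arts residency 10.36, bridge inspection 9.33 are the best per k$.
The ratio ordering already packs tightly: bridge inspection + arts residency + river cleanup + mobile clinic + solar retrofit, 71 k$, 816.
Next best is bridge inspection + river cleanup + street-tree planting + mobile clinic + solar retrofit at 801 (72 k$) — short by 15.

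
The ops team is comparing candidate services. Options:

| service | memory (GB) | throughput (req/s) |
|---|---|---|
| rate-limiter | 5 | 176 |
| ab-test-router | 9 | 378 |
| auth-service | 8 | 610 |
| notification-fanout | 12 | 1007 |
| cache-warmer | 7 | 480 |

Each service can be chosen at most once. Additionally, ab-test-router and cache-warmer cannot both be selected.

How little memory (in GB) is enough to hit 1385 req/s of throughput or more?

19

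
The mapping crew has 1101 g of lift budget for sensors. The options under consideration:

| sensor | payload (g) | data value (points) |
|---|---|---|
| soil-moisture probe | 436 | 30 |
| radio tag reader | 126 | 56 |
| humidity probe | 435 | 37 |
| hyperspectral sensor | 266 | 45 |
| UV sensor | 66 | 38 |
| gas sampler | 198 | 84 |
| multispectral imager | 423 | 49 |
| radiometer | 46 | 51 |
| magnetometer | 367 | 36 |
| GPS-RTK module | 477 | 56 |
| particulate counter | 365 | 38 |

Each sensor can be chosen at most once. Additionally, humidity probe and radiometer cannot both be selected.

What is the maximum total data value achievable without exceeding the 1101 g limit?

Ranking by ratio (data value/g): radiometer 1.11, UV sensor 0.58, radio tag reader 0.44.
Radio tag reader + hyperspectral sensor + UV sensor + gas sampler + radiometer + particulate counter uses 1067 of the 1101 g and totals 312.
Runner-up radio tag reader + hyperspectral sensor + UV sensor + gas sampler + radiometer + magnetometer tops out at 310.

312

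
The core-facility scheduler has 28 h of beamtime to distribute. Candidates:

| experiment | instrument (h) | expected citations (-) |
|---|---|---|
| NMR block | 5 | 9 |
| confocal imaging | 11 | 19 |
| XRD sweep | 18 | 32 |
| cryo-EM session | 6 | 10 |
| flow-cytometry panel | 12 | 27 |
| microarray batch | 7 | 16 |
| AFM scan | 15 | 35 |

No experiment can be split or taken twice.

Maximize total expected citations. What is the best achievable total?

The ratio heuristic lands on NMR block + microarray batch + AFM scan (60) but leaves 1 h idle.
Dropping NMR block and microarray batch frees 12 h; slotting in flow-cytometry panel (12 h) lifts the total to 62 at 27 h.

62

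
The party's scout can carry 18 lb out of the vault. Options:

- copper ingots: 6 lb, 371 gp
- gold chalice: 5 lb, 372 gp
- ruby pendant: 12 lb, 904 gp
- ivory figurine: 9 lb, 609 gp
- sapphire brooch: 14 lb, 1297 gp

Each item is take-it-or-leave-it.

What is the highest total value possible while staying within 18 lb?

The ratio ordering already packs tightly: sapphire brooch, 14 lb, 1297.
Nothing else within 18 lb beats 1297.

1297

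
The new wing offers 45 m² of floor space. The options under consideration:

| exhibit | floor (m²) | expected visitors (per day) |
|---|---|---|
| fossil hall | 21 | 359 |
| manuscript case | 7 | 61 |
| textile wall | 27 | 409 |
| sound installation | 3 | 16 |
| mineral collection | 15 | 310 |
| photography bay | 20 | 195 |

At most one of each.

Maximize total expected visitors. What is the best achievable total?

Filling by ratio: fossil hall + manuscript case + mineral collection for 730, with 2 m² left unused.
Replace fossil hall and manuscript case with textile wall + sound installation: the trade gains 5 net, giving 735 at 45 m².
An exhaustive check of the 64 subsets confirms 735.

735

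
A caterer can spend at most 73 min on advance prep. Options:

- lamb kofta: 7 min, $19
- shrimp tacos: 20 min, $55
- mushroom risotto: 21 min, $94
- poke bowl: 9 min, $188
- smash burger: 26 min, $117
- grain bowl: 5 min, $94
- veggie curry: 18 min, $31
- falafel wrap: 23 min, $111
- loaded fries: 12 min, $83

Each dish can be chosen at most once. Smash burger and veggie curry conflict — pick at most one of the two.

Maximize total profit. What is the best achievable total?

576

The ratio heuristic lands on mushroom risotto + poke bowl + grain bowl + falafel wrap + loaded fries (570) but leaves 3 min idle.
Dropping falafel wrap frees 23 min; slotting in smash burger (26 min) lifts the total to 576 at 73 min.
That's the maximum — no feasible swap from here does better than 576.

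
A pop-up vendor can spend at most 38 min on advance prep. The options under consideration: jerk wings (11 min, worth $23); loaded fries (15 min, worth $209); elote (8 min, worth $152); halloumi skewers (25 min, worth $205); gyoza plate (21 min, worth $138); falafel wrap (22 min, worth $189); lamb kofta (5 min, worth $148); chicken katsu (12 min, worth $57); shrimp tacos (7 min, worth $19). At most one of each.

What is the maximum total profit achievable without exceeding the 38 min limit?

528

Taking loaded fries + elote + lamb kofta + shrimp tacos: 35 min used, 528 in profit.
The closest alternative, loaded fries + elote + lamb kofta, reaches only 509.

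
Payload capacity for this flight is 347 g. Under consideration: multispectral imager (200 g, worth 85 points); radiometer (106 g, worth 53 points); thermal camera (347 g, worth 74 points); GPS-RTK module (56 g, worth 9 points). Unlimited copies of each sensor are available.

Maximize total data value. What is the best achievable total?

159

Taking 3×radiometer: 318 g used, 159 in data value.
That's the maximum — no swap from here does better than 159.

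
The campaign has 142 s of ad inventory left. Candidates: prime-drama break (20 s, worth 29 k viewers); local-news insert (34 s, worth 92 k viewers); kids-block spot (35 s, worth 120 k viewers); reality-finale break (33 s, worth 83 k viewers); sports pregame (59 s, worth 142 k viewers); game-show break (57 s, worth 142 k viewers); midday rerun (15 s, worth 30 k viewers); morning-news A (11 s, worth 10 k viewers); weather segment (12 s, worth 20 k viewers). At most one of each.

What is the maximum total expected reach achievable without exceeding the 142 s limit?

384

A density-first pass picks local-news insert + kids-block spot + reality-finale break + midday rerun + morning-news A + weather segment — 355 at 140 s.
The 56 s tied up in reality-finale break and morning-news A and weather segment is better spent on game-show break — total rises to 384 (141 s).
No other feasible combination exceeds 384.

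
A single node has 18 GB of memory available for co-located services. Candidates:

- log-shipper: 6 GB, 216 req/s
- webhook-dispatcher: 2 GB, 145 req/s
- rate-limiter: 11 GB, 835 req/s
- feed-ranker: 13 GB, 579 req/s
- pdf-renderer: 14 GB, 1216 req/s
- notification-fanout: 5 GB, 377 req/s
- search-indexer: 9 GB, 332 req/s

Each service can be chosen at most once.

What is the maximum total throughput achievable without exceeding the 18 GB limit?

The ratio ordering already packs tightly: webhook-dispatcher + pdf-renderer, 16 GB, 1361.
Next best is webhook-dispatcher + rate-limiter + notification-fanout at 1357 (18 GB) — short by 4.

1361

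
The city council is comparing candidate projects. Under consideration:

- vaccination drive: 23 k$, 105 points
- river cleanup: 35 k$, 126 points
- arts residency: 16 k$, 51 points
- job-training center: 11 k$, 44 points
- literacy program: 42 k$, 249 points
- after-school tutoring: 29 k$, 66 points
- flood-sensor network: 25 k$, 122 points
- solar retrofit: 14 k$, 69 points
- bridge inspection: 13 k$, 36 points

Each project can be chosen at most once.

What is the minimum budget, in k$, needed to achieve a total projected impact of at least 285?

Minimise k$ subject to total projected impact ≥ 285.
Taking job-training center + literacy program gives 293 (≥ 285) for 53 k$.
Below 53 k$ the best achievable stays under 285.

53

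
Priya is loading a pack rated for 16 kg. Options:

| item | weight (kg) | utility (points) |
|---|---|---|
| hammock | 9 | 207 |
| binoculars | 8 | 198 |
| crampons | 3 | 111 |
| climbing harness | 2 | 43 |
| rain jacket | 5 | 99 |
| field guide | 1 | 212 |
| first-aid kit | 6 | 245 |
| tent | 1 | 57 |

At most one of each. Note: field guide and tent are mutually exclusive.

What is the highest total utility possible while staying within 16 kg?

Crampons + rain jacket + field guide + first-aid kit uses 15 of the 16 kg and totals 667.
No other feasible combination exceeds 667.

667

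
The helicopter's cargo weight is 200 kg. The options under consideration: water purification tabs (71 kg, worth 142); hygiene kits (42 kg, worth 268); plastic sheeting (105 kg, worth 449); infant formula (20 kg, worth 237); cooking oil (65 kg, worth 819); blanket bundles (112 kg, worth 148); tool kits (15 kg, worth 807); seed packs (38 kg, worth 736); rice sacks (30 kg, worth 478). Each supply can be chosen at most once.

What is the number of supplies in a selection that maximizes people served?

5

Optimal total is 3108.
hygiene kits + cooking oil + tool kits + seed packs + rice sacks hits 3108 at 190 kg.
All optima have 5 supplies.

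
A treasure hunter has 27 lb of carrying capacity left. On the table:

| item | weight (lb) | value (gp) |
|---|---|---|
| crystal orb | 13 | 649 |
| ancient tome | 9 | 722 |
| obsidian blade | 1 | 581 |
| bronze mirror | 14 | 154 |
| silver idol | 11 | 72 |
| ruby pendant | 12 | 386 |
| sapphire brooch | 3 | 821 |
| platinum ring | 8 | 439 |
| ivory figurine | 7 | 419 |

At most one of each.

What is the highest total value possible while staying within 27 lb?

The ratio heuristic lands on ancient tome + obsidian blade + sapphire brooch + ivory figurine (2543) but leaves 7 lb idle.
The 7 lb tied up in ivory figurine is better spent on crystal orb — total rises to 2773 (26 lb).
That's the maximum — no swap from here does better than 2773.

2773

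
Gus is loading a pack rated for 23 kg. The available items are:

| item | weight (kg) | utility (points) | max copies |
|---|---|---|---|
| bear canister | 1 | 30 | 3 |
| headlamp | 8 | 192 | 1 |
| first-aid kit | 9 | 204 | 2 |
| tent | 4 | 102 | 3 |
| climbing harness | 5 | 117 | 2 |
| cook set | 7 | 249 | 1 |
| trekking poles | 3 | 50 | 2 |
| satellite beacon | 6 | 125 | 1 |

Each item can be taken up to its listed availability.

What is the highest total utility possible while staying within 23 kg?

660

Greedy by ratio would take 3×bear canister + 3×tent + cook set: 22 kg used, total 645.
The 4 kg tied up in tent is better spent on climbing harness — total rises to 660 (23 kg).
Nothing else within 23 kg beats 660.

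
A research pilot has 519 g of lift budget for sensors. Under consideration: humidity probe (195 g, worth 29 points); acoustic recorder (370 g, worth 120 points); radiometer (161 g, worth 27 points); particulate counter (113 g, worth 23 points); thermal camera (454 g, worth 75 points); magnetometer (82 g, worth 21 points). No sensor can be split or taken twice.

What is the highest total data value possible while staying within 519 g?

Ranking by ratio (data value/g): acoustic recorder 0.32, magnetometer 0.26, particulate counter 0.20.
The ratio heuristic lands on acoustic recorder + magnetometer (141) but leaves 67 g idle.
The 82 g tied up in magnetometer is better spent on particulate counter — total rises to 143 (483 g).
Runner-up acoustic recorder + magnetometer tops out at 141.

143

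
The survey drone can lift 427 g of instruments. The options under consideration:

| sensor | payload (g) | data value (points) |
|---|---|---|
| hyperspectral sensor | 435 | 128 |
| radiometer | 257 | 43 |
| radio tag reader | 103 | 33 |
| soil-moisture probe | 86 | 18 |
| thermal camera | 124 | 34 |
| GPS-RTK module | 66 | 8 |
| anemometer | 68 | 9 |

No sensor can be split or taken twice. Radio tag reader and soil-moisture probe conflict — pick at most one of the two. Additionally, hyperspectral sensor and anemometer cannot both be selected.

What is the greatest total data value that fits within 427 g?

Radiometer + radio tag reader + GPS-RTK module uses 426 of the 427 g and totals 84.
The spare 1 g is too small for any remaining sensor, and no feasible exchange beats 84.

84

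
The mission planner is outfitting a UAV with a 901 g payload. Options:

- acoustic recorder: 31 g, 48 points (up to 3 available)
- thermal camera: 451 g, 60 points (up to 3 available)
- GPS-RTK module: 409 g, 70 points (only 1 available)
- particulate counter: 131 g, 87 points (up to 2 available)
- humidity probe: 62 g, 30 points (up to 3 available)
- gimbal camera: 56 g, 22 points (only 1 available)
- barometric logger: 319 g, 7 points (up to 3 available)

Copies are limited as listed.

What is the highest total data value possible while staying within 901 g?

448

By data value per g: acoustic recorder 1.55, particulate counter 0.66, humidity probe 0.48 lead.
Taking the top-ratio sensors first gives 3×acoustic recorder + 2×particulate counter + 3×humidity probe + gimbal camera for 430 (597 g).
Replace humidity probe and gimbal camera with GPS-RTK module: the trade gains 18 net, giving 448 at 888 g.
Nothing else within 901 g beats 448.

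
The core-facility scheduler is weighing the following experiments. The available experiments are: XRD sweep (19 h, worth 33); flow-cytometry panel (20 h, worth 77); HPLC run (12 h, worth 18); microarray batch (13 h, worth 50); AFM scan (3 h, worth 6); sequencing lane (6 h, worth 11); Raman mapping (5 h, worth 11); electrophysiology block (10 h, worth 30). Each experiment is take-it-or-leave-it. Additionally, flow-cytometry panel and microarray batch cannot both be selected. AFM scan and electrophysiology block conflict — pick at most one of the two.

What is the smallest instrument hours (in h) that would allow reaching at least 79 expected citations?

23

Minimise h subject to total expected citations ≥ 79.
Taking flow-cytometry panel + AFM scan gives 83 (≥ 79) for 23 h.
Any bundle with less than 23 h falls short of 79.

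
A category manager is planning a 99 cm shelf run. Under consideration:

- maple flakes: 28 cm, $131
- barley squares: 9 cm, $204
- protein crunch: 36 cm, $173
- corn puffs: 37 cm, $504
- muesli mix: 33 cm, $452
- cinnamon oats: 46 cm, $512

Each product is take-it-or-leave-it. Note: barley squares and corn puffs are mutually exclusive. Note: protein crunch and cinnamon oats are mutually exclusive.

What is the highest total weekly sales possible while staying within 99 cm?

1168

Best packing: barley squares + muesli mix + cinnamon oats — 88 cm, 1168 total.
No other feasible combination exceeds 1168.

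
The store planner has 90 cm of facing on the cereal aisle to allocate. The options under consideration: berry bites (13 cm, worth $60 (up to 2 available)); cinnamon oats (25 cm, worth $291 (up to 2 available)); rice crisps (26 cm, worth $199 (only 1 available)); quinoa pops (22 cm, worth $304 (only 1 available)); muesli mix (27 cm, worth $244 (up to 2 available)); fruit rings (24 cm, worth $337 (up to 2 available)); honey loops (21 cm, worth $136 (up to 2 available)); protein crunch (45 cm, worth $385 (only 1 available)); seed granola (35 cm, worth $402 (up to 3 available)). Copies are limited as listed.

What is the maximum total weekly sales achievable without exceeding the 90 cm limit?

1076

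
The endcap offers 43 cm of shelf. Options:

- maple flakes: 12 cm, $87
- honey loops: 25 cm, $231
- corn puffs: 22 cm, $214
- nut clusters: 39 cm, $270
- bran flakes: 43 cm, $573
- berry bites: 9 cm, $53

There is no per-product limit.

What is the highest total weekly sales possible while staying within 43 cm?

Taking bran flakes: 43 cm used, 573 in weekly sales.

573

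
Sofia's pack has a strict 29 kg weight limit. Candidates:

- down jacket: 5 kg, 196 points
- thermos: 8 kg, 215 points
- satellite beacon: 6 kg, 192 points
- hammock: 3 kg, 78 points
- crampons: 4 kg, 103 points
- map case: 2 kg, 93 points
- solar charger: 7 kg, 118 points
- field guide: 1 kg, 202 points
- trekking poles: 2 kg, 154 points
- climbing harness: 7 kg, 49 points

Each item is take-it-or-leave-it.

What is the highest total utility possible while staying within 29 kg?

1155

Density check — field guide 202.00, trekking poles 77.00, map case 46.50, down jacket 39.20 are the best per kg.
A density-first pass picks down jacket + thermos + satellite beacon + hammock + map case + field guide + trekking poles — 1130 at 27 kg.
The 3 kg tied up in hammock is better spent on crampons — total rises to 1155 (28 kg).
Every other selection either busts 29 kg or fails to beat 1155.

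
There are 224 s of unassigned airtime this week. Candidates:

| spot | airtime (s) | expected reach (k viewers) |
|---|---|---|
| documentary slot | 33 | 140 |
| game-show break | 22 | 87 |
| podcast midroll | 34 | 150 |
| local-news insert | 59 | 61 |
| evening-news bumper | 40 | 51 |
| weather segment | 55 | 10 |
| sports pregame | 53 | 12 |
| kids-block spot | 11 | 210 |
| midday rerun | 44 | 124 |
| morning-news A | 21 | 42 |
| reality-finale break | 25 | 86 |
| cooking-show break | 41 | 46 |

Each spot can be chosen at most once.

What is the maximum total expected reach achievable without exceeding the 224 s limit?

848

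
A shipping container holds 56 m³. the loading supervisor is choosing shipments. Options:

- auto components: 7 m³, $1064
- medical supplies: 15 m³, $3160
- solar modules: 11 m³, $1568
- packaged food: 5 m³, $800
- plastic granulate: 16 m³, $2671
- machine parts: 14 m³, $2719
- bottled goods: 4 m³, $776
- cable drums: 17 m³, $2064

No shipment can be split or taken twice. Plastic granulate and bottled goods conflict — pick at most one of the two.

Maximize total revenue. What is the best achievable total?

Medical supplies + solar modules + plastic granulate + machine parts uses 56 of the 56 m³ and totals 10118.
Every other selection either busts 56 m³ or breaks a pairing rule or fails to beat 10118.

10118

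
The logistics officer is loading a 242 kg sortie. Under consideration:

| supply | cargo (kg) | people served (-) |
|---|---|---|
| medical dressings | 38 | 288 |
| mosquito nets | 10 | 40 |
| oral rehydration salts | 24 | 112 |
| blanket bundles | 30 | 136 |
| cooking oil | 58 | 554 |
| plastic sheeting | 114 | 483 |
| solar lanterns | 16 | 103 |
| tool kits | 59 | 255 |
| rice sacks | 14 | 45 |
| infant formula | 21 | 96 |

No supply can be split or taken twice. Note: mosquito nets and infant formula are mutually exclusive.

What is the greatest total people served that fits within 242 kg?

1493

Density check — cooking oil 9.55, medical dressings 7.58, solar lanterns 6.44 are the best per kg.
Medical dressings + oral rehydration salts + blanket bundles + cooking oil + solar lanterns + tool kits + rice sacks uses 239 of the 242 kg and totals 1493.
Next best is medical dressings + mosquito nets + oral rehydration salts + blanket bundles + cooking oil + solar lanterns + tool kits at 1488 (235 kg) — short by 5.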